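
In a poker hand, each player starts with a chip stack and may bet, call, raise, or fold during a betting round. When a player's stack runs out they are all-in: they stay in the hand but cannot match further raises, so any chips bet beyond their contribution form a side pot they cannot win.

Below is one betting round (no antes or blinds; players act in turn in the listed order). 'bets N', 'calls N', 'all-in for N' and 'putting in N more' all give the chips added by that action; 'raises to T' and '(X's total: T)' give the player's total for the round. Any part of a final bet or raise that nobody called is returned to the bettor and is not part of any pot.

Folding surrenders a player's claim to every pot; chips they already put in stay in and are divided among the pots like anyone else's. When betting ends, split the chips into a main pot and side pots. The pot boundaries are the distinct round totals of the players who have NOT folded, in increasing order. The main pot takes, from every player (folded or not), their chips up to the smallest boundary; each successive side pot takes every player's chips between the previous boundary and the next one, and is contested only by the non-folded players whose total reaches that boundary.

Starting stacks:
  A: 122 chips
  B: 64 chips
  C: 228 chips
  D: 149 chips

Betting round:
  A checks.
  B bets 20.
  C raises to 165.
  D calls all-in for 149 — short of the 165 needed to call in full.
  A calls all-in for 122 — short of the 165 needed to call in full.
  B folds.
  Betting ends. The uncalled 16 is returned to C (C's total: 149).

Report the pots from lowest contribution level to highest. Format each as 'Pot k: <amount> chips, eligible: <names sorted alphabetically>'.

Pot 1: 386 chips, eligible: A, C, D
Pot 2: 54 chips, eligible: C, D

Derivation:
Contributions (after 16 returned to C): A=122, B=20, C=149, D=149
Folded: B
Pot levels (distinct totals of non-folded players): 122, 149
Layer 1-122: A 122 + B 20 + C 122 + D 122 = 386 chips; eligible A, C, D
Layer 123-149: 27 each from C, D = 27*2 = 54 chips; eligible C, D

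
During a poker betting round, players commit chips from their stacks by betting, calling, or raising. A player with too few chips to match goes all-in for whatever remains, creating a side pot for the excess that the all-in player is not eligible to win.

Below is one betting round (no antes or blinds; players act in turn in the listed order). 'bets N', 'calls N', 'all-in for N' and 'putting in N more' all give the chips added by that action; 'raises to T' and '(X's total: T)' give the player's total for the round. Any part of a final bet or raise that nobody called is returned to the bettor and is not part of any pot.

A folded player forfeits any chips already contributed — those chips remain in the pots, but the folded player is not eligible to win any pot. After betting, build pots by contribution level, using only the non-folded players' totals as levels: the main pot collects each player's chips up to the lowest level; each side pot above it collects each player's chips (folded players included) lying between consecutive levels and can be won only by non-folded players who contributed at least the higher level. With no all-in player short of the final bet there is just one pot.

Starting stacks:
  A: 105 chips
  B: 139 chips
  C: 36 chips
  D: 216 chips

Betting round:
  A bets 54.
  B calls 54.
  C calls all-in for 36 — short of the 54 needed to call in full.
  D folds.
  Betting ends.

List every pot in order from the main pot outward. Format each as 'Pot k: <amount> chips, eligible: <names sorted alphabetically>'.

Contributions: A=54, B=54, C=36
Folded: D
Pot levels (distinct totals of non-folded players): 36, 54
Layer 1-36: 36 each from A, B, C = 36*3 = 108 chips; eligible A, B, C
Layer 37-54: 18 each from A, B = 18*2 = 36 chips; eligible A, B

Pot 1: 108 chips, eligible: A, B, C
Pot 2: 36 chips, eligible: A, B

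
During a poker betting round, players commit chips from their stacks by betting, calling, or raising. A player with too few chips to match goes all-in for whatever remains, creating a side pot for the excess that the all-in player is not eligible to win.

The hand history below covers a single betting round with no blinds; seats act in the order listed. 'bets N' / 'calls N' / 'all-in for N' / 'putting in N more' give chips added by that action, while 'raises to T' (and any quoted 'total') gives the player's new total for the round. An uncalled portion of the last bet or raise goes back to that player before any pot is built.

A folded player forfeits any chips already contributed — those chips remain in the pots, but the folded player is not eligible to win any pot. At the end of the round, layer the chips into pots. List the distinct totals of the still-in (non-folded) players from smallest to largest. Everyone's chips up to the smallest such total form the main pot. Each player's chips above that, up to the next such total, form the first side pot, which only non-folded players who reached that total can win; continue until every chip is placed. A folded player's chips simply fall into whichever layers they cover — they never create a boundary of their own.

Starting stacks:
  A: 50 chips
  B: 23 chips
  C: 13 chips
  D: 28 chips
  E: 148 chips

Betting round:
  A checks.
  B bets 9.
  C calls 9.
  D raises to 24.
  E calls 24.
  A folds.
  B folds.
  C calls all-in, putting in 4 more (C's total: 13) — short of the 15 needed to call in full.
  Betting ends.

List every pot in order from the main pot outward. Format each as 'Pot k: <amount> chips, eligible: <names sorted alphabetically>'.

Contributions: B=9, C=13, D=24, E=24
Folded: A, B
Pot levels (distinct totals of non-folded players): 13, 24
Layer 1-13: B 9 + C 13 + D 13 + E 13 = 48 chips; eligible C, D, E
Layer 14-24: 11 each from D, E = 11*2 = 22 chips; eligible D, E

Pot 1: 48 chips, eligible: C, D, E
Pot 2: 22 chips, eligible: D, E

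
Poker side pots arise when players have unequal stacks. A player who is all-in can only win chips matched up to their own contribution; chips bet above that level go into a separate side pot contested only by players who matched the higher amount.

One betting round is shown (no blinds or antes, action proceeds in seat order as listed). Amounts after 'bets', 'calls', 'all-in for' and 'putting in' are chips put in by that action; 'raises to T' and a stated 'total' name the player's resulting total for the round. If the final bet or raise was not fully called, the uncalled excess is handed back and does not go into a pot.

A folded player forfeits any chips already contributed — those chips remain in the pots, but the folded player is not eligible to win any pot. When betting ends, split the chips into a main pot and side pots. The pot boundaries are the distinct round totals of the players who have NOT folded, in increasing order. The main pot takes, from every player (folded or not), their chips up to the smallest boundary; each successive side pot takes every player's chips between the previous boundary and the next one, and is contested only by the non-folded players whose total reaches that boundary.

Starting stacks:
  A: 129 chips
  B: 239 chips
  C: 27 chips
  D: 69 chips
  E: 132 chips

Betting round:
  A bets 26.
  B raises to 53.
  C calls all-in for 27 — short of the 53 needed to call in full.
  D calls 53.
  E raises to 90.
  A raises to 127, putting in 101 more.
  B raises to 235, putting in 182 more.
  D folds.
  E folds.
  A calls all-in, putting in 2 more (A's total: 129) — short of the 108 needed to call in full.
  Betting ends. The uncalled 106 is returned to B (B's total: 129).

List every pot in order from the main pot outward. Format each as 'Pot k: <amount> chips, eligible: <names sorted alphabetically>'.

Pot 1: 135 chips, eligible: A, B, C
Pot 2: 293 chips, eligible: A, B

Derivation:
Contributions (after 106 returned to B): A=129, B=129, C=27, D=53, E=90
Folded: D, E
Pot levels (distinct totals of non-folded players): 27, 129
Layer 1-27: 27 each from A, B, C, D, E = 27*5 = 135 chips; eligible A, B, C
Layer 28-129: A 102 + B 102 + D 26 + E 63 = 293 chips; eligible A, B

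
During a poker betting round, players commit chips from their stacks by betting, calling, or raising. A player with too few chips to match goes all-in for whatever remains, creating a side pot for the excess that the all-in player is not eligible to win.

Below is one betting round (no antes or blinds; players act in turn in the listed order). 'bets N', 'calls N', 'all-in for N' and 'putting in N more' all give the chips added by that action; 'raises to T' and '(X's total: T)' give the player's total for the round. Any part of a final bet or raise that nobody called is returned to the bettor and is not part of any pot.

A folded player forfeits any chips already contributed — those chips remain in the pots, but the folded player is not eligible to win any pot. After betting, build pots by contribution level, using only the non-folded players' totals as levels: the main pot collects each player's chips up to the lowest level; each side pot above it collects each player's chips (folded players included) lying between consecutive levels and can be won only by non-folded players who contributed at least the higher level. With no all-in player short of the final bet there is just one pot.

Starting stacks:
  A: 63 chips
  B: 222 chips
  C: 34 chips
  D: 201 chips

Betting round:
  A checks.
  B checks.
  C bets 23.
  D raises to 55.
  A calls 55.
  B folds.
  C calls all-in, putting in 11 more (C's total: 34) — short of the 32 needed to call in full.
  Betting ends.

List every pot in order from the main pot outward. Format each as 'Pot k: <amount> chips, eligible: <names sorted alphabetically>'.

Contributions: A=55, C=34, D=55
Folded: B
Pot levels (distinct totals of non-folded players): 34, 55
Layer 1-34: 34 each from A, C, D = 34*3 = 102 chips; eligible A, C, D
Layer 35-55: 21 each from A, D = 21*2 = 42 chips; eligible A, D

Pot 1: 102 chips, eligible: A, C, D
Pot 2: 42 chips, eligible: A, D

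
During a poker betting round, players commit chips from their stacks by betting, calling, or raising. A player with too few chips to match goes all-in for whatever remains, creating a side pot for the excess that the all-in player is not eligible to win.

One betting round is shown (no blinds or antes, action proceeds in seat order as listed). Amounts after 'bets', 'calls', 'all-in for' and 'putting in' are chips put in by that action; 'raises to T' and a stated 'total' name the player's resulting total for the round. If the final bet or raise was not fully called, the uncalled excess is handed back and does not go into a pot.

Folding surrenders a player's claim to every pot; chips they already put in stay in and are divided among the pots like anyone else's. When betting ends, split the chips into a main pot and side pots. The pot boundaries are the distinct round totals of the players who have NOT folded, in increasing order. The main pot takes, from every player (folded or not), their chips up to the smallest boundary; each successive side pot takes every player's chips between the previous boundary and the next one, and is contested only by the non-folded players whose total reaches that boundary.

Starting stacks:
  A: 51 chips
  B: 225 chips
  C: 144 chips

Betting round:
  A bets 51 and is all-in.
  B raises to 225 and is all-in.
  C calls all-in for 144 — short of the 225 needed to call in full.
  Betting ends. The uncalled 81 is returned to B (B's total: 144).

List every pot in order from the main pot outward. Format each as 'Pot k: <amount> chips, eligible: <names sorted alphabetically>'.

Contributions (after 81 returned to B): A=51, B=144, C=144
Pot levels (distinct totals of non-folded players): 51, 144
Layer 1-51: 51 each from A, B, C = 51*3 = 153 chips; eligible A, B, C
Layer 52-144: 93 each from B, C = 93*2 = 186 chips; eligible B, C

Pot 1: 153 chips, eligible: A, B, C
Pot 2: 186 chips, eligible: B, C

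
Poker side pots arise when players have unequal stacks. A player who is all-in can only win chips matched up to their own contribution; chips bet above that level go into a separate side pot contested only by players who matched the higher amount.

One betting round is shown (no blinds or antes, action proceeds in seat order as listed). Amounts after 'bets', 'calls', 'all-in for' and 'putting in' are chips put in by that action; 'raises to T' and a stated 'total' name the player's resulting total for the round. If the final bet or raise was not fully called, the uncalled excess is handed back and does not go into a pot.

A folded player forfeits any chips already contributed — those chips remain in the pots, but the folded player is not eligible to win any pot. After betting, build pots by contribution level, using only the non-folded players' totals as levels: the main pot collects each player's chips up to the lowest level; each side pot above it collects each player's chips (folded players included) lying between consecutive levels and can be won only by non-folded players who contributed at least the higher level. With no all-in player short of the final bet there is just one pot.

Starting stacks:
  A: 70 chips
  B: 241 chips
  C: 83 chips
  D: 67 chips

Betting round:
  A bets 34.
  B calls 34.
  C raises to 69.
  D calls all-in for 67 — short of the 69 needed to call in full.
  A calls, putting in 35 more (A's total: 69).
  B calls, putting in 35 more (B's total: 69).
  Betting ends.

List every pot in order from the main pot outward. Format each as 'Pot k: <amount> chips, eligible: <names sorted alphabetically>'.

Contributions: A=69, B=69, C=69, D=67
Pot levels (distinct totals of non-folded players): 67, 69
Layer 1-67: 67 each from A, B, C, D = 67*4 = 268 chips; eligible A, B, C, D
Layer 68-69: 2 each from A, B, C = 2*3 = 6 chips; eligible A, B, C

Pot 1: 268 chips, eligible: A, B, C, D
Pot 2: 6 chips, eligible: A, B, C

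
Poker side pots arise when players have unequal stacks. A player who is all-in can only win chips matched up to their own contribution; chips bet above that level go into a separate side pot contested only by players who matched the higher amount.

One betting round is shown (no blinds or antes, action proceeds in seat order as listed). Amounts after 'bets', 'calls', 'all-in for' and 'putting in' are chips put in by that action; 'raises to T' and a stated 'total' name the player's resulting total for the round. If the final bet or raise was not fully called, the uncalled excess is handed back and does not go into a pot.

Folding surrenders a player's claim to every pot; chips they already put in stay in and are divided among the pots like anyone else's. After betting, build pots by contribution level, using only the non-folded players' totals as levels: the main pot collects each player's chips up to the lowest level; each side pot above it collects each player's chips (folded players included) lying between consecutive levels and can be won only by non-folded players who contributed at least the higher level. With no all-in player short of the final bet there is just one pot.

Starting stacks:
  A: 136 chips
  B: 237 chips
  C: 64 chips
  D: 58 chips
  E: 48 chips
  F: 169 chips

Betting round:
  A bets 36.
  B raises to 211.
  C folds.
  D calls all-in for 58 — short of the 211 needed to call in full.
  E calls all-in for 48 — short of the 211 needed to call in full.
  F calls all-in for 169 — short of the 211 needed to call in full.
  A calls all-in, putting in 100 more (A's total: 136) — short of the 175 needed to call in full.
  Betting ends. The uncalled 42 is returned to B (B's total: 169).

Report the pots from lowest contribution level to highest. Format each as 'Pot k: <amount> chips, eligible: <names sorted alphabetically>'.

Contributions (after 42 returned to B): A=136, B=169, D=58, E=48, F=169
Folded: C
Pot levels (distinct totals of non-folded players): 48, 58, 136, 169
Layer 1-48: 48 each from A, B, D, E, F = 48*5 = 240 chips; eligible A, B, D, E, F
Layer 49-58: 10 each from A, B, D, F = 10*4 = 40 chips; eligible A, B, D, F
Layer 59-136: 78 each from A, B, F = 78*3 = 234 chips; eligible A, B, F
Layer 137-169: 33 each from B, F = 33*2 = 66 chips; eligible B, F

Pot 1: 240 chips, eligible: A, B, D, E, F
Pot 2: 40 chips, eligible: A, B, D, F
Pot 3: 234 chips, eligible: A, B, F
Pot 4: 66 chips, eligible: B, F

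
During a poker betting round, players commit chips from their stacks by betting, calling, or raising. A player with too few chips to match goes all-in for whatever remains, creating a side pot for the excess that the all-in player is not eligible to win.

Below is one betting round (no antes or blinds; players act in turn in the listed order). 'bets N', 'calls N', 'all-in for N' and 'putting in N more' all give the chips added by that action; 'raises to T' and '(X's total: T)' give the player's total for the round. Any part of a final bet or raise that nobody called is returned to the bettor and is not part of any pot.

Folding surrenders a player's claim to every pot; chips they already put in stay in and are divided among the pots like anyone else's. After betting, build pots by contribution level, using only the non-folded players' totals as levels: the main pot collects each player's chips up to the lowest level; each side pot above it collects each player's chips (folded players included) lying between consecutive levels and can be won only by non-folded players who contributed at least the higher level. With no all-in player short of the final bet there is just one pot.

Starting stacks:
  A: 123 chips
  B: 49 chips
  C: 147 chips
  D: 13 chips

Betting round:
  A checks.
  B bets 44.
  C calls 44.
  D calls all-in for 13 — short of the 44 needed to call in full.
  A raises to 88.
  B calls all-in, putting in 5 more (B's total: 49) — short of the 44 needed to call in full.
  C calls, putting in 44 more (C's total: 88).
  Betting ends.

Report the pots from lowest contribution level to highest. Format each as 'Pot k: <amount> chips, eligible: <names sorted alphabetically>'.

Pot 1: 52 chips, eligible: A, B, C, D
Pot 2: 108 chips, eligible: A, B, C
Pot 3: 78 chips, eligible: A, C

Derivation:
Contributions: A=88, B=49, C=88, D=13
Pot levels (distinct totals of non-folded players): 13, 49, 88
Layer 1-13: 13 each from A, B, C, D = 13*4 = 52 chips; eligible A, B, C, D
Layer 14-49: 36 each from A, B, C = 36*3 = 108 chips; eligible A, B, C
Layer 50-88: 39 each from A, C = 39*2 = 78 chips; eligible A, C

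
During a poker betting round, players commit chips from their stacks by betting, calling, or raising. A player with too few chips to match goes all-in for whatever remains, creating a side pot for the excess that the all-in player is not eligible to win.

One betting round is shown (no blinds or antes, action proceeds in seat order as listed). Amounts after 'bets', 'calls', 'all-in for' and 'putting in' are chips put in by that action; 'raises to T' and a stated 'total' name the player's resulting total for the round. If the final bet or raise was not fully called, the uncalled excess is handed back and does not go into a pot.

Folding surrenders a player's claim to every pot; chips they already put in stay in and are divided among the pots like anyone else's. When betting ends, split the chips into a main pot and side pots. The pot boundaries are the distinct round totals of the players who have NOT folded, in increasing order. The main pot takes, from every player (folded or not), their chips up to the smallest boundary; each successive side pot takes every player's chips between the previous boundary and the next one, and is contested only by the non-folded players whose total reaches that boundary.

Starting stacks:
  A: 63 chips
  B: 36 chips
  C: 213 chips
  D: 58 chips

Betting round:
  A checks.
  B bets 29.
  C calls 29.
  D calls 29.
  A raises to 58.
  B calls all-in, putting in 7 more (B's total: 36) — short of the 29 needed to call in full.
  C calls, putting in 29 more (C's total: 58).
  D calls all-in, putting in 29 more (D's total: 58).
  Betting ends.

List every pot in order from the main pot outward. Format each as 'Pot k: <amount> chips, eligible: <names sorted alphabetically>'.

Contributions: A=58, B=36, C=58, D=58
Pot levels (distinct totals of non-folded players): 36, 58
Layer 1-36: 36 each from A, B, C, D = 36*4 = 144 chips; eligible A, B, C, D
Layer 37-58: 22 each from A, C, D = 22*3 = 66 chips; eligible A, C, D

Pot 1: 144 chips, eligible: A, B, C, D
Pot 2: 66 chips, eligible: A, C, D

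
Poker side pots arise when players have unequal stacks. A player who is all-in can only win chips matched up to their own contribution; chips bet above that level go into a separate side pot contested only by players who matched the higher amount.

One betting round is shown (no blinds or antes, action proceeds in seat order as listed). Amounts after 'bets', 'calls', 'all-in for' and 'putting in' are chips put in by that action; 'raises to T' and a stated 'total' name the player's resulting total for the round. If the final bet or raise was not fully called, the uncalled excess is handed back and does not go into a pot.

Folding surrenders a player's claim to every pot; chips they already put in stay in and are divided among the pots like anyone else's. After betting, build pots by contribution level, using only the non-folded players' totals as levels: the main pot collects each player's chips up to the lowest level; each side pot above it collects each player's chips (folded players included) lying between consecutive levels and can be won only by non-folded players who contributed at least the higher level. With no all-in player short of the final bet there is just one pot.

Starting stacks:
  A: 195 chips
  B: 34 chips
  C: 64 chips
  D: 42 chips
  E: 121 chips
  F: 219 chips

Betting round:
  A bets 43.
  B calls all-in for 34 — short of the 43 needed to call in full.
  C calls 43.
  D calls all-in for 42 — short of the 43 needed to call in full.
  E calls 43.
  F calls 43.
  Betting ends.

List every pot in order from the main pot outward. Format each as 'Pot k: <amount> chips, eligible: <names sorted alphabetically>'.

Pot 1: 204 chips, eligible: A, B, C, D, E, F
Pot 2: 40 chips, eligible: A, C, D, E, F
Pot 3: 4 chips, eligible: A, C, E, F

Derivation:
Contributions: A=43, B=34, C=43, D=42, E=43, F=43
Pot levels (distinct totals of non-folded players): 34, 42, 43
Layer 1-34: 34 each from A, B, C, D, E, F = 34*6 = 204 chips; eligible A, B, C, D, E, F
Layer 35-42: 8 each from A, C, D, E, F = 8*5 = 40 chips; eligible A, C, D, E, F
Layer 43-43: 1 each from A, C, E, F = 1*4 = 4 chips; eligible A, C, E, F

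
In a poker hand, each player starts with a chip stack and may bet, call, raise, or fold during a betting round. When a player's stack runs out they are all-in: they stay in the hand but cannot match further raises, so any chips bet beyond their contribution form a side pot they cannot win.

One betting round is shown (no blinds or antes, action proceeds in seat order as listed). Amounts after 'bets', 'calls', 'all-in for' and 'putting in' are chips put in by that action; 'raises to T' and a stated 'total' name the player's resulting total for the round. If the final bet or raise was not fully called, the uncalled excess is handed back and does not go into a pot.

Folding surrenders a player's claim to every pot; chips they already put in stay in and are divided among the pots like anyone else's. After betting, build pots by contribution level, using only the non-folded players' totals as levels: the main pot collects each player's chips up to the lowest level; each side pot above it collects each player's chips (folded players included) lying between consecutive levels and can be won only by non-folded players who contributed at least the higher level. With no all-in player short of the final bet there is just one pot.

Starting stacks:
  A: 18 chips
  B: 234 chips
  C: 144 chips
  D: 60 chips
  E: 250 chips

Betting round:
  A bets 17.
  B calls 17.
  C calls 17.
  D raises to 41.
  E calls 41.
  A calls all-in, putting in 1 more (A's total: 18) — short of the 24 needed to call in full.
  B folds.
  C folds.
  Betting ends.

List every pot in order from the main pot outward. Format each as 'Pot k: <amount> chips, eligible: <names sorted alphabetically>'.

Pot 1: 88 chips, eligible: A, D, E
Pot 2: 46 chips, eligible: D, E

Derivation:
Contributions: A=18, B=17, C=17, D=41, E=41
Folded: B, C
Pot levels (distinct totals of non-folded players): 18, 41
Layer 1-18: A 18 + B 17 + C 17 + D 18 + E 18 = 88 chips; eligible A, D, E
Layer 19-41: 23 each from D, E = 23*2 = 46 chips; eligible D, E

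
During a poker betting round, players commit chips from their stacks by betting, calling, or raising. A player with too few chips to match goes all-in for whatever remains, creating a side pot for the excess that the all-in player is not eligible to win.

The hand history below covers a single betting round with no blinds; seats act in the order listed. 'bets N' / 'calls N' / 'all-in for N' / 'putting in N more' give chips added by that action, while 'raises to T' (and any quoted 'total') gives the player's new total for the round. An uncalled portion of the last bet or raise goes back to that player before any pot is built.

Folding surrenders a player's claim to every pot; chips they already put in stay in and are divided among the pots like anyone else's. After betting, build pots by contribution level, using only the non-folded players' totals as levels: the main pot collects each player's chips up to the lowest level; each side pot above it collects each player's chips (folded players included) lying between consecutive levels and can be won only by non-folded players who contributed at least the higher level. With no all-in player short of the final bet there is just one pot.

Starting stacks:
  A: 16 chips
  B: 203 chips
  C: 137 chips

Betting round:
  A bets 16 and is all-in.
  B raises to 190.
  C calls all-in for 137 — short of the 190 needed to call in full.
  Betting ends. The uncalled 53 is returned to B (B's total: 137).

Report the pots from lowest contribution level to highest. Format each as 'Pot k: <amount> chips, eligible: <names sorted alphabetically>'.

Pot 1: 48 chips, eligible: A, B, C
Pot 2: 242 chips, eligible: B, C

Derivation:
Contributions (after 53 returned to B): A=16, B=137, C=137
Pot levels (distinct totals of non-folded players): 16, 137
Layer 1-16: 16 each from A, B, C = 16*3 = 48 chips; eligible A, B, C
Layer 17-137: 121 each from B, C = 121*2 = 242 chips; eligible B, C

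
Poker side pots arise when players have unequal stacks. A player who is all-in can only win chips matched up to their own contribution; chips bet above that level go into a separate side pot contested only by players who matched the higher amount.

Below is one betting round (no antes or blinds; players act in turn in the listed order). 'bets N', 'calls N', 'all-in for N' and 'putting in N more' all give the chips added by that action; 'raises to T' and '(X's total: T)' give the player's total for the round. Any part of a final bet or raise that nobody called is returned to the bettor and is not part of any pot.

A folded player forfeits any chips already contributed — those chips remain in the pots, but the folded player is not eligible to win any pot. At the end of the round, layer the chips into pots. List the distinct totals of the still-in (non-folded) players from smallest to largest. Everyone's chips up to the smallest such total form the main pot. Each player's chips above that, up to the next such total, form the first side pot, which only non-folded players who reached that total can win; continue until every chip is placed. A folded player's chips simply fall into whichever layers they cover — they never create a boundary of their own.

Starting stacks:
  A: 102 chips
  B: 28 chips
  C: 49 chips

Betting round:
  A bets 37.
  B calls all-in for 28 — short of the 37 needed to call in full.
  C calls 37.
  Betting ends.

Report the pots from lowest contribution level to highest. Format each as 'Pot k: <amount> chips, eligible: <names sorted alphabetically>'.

Contributions: A=37, B=28, C=37
Pot levels (distinct totals of non-folded players): 28, 37
Layer 1-28: 28 each from A, B, C = 28*3 = 84 chips; eligible A, B, C
Layer 29-37: 9 each from A, C = 9*2 = 18 chips; eligible A, C

Pot 1: 84 chips, eligible: A, B, C
Pot 2: 18 chips, eligible: A, C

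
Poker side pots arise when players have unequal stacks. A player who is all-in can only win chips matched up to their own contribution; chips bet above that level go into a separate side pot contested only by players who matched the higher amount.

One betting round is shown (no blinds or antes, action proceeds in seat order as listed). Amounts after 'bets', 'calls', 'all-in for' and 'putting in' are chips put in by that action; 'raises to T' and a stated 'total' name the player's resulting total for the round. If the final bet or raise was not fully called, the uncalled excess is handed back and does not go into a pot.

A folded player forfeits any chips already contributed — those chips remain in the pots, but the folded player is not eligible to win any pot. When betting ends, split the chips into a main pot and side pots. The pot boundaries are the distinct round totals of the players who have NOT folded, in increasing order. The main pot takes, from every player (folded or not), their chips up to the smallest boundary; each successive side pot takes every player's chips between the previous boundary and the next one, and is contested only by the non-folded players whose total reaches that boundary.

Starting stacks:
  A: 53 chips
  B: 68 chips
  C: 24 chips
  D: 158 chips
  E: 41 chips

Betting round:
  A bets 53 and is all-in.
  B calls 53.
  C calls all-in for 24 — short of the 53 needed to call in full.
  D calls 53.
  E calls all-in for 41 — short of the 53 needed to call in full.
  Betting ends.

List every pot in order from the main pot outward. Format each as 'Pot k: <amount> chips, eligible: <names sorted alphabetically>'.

Pot 1: 120 chips, eligible: A, B, C, D, E
Pot 2: 68 chips, eligible: A, B, D, E
Pot 3: 36 chips, eligible: A, B, D

Derivation:
Contributions: A=53, B=53, C=24, D=53, E=41
Pot levels (distinct totals of non-folded players): 24, 41, 53
Layer 1-24: 24 each from A, B, C, D, E = 24*5 = 120 chips; eligible A, B, C, D, E
Layer 25-41: 17 each from A, B, D, E = 17*4 = 68 chips; eligible A, B, D, E
Layer 42-53: 12 each from A, B, D = 12*3 = 36 chips; eligible A, B, D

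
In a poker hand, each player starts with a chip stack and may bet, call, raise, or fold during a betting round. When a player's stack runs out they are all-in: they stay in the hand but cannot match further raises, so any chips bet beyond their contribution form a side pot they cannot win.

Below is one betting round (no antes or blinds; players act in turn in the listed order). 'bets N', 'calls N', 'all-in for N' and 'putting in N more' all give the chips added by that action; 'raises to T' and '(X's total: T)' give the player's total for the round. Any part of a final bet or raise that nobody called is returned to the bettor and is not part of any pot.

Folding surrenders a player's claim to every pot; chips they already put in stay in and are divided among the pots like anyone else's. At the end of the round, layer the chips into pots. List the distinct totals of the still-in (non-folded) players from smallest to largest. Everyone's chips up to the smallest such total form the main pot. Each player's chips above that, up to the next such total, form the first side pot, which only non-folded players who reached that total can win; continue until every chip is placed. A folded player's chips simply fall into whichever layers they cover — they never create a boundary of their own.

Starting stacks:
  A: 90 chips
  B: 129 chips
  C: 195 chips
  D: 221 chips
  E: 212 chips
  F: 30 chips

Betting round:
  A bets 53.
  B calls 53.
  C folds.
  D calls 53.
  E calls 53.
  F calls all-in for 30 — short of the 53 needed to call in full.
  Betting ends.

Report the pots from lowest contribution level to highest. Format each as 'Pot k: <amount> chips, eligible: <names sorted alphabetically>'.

Pot 1: 150 chips, eligible: A, B, D, E, F
Pot 2: 92 chips, eligible: A, B, D, E

Derivation:
Contributions: A=53, B=53, D=53, E=53, F=30
Folded: C
Pot levels (distinct totals of non-folded players): 30, 53
Layer 1-30: 30 each from A, B, D, E, F = 30*5 = 150 chips; eligible A, B, D, E, F
Layer 31-53: 23 each from A, B, D, E = 23*4 = 92 chips; eligible A, B, D, E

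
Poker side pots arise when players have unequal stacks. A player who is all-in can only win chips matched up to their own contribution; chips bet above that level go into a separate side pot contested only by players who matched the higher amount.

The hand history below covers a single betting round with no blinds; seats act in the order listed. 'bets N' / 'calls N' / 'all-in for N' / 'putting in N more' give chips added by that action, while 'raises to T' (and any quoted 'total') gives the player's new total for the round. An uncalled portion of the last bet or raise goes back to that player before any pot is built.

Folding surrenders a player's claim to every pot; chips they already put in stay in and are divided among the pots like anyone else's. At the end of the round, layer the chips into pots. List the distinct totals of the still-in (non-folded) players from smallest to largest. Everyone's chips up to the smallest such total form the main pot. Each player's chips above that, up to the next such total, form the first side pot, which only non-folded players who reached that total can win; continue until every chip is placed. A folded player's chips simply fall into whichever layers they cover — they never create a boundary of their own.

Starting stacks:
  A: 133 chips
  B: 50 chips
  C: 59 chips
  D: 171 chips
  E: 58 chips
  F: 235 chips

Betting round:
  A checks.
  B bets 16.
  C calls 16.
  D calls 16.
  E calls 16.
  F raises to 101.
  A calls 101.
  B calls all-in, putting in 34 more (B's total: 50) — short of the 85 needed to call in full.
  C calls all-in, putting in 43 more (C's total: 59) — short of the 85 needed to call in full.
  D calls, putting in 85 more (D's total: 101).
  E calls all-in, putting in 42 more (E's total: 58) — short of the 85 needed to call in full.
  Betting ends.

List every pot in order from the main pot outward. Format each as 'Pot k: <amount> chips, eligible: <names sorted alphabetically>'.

Contributions: A=101, B=50, C=59, D=101, E=58, F=101
Pot levels (distinct totals of non-folded players): 50, 58, 59, 101
Layer 1-50: 50 each from A, B, C, D, E, F = 50*6 = 300 chips; eligible A, B, C, D, E, F
Layer 51-58: 8 each from A, C, D, E, F = 8*5 = 40 chips; eligible A, C, D, E, F
Layer 59-59: 1 each from A, C, D, F = 1*4 = 4 chips; eligible A, C, D, F
Layer 60-101: 42 each from A, D, F = 42*3 = 126 chips; eligible A, D, F

Pot 1: 300 chips, eligible: A, B, C, D, E, F
Pot 2: 40 chips, eligible: A, C, D, E, F
Pot 3: 4 chips, eligible: A, C, D, F
Pot 4: 126 chips, eligible: A, D, F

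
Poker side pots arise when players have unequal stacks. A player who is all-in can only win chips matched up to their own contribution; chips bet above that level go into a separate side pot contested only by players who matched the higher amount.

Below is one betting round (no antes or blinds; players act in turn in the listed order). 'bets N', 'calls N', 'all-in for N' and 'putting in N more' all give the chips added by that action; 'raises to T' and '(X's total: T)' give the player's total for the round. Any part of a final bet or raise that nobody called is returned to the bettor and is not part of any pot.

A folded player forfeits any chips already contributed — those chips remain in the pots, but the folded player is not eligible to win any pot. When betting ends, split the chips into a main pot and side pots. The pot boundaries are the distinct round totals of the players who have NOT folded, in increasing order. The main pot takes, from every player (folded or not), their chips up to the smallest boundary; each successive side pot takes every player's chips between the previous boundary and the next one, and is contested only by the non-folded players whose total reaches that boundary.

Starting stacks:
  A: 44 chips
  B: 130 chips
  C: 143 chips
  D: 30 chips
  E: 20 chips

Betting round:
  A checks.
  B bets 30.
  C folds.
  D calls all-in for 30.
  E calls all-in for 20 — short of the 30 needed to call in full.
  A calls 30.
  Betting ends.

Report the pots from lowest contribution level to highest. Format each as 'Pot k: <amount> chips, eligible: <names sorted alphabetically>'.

Contributions: A=30, B=30, D=30, E=20
Folded: C
Pot levels (distinct totals of non-folded players): 20, 30
Layer 1-20: 20 each from A, B, D, E = 20*4 = 80 chips; eligible A, B, D, E
Layer 21-30: 10 each from A, B, D = 10*3 = 30 chips; eligible A, B, D

Pot 1: 80 chips, eligible: A, B, D, E
Pot 2: 30 chips, eligible: A, B, D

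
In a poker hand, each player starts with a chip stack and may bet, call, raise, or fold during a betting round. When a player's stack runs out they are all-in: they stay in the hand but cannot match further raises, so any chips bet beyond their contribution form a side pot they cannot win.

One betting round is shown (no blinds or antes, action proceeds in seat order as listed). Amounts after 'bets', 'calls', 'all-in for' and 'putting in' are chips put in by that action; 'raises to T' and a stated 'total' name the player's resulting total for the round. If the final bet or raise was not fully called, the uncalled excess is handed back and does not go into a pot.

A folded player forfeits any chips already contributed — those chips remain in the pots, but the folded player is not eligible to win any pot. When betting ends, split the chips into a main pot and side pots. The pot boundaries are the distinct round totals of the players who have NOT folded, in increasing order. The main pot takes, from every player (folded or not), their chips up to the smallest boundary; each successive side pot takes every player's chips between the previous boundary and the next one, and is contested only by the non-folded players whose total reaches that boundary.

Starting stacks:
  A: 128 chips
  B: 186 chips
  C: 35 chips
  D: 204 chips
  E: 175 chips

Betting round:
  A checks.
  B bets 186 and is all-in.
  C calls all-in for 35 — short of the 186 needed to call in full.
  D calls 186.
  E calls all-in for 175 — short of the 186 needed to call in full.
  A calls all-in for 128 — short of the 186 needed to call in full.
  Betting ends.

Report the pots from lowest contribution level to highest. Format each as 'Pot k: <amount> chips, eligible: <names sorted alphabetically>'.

Contributions: A=128, B=186, C=35, D=186, E=175
Pot levels (distinct totals of non-folded players): 35, 128, 175, 186
Layer 1-35: 35 each from A, B, C, D, E = 35*5 = 175 chips; eligible A, B, C, D, E
Layer 36-128: 93 each from A, B, D, E = 93*4 = 372 chips; eligible A, B, D, E
Layer 129-175: 47 each from B, D, E = 47*3 = 141 chips; eligible B, D, E
Layer 176-186: 11 each from B, D = 11*2 = 22 chips; eligible B, D

Pot 1: 175 chips, eligible: A, B, C, D, E
Pot 2: 372 chips, eligible: A, B, D, E
Pot 3: 141 chips, eligible: B, D, E
Pot 4: 22 chips, eligible: B, D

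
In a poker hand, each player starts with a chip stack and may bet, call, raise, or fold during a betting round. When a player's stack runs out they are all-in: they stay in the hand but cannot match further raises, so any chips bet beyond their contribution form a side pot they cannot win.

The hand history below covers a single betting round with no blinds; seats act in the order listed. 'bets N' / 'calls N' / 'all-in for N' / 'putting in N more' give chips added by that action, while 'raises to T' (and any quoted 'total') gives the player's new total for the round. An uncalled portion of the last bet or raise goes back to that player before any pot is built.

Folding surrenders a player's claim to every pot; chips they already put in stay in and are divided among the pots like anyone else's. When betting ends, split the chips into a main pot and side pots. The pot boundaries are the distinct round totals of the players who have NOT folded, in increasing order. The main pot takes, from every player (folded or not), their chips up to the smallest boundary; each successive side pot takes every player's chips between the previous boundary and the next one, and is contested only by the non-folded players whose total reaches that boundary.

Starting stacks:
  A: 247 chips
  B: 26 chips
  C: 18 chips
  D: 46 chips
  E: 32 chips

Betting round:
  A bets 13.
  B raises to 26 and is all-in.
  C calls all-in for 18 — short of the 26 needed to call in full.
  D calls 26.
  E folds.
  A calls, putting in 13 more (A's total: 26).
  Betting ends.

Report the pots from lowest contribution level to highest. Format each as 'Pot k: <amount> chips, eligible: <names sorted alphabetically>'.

Pot 1: 72 chips, eligible: A, B, C, D
Pot 2: 24 chips, eligible: A, B, D

Derivation:
Contributions: A=26, B=26, C=18, D=26
Folded: E
Pot levels (distinct totals of non-folded players): 18, 26
Layer 1-18: 18 each from A, B, C, D = 18*4 = 72 chips; eligible A, B, C, D
Layer 19-26: 8 each from A, B, D = 8*3 = 24 chips; eligible A, B, D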